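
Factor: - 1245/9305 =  -249/1861 =-3^1*83^1*1861^(-1 )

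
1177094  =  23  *51178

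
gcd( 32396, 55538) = 14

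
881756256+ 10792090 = 892548346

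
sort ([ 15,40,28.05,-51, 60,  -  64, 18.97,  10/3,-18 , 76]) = [ - 64,-51,-18, 10/3,15,  18.97, 28.05, 40,  60,  76 ] 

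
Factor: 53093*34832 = 1849335376= 2^4*7^1*311^1*53093^1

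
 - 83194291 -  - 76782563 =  - 6411728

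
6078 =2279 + 3799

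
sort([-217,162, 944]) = [-217, 162, 944 ]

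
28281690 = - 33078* ( - 855)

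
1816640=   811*2240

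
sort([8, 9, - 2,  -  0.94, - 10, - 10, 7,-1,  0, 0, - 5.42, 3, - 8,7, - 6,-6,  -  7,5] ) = [ - 10,-10,  -  8,  -  7,-6,-6, -5.42 ,-2,-1,  -  0.94 , 0,0 , 3,  5,7,7, 8,9]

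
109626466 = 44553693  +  65072773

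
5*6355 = 31775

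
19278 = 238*81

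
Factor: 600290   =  2^1 * 5^1*60029^1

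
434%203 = 28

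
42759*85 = 3634515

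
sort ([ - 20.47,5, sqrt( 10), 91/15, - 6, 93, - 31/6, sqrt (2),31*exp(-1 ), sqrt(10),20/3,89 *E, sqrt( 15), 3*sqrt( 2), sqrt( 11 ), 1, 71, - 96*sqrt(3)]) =[-96*sqrt(3), - 20.47, - 6,  -  31/6,  1,sqrt(2), sqrt( 10), sqrt( 10), sqrt( 11), sqrt( 15), 3*sqrt( 2), 5, 91/15,20/3, 31*exp( - 1),71, 93, 89*E]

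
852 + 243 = 1095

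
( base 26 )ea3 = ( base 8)22777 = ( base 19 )17hi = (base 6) 113011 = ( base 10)9727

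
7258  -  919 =6339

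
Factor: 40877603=13^1*3144431^1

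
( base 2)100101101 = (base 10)301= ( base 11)254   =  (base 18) gd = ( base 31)9M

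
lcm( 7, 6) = 42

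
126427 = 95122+31305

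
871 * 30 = 26130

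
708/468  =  59/39 = 1.51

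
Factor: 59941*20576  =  1233346016=2^5*7^1*643^1*8563^1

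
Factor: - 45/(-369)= 5/41=5^1  *41^( - 1)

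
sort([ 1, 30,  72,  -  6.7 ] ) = [ - 6.7, 1, 30,72 ]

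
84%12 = 0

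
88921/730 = 121 + 591/730 = 121.81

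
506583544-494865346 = 11718198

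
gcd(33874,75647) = 1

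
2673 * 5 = 13365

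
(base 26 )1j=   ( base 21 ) 23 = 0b101101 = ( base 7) 63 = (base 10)45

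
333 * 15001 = 4995333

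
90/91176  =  15/15196 = 0.00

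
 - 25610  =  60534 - 86144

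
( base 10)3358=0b110100011110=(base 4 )310132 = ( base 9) 4541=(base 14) 131C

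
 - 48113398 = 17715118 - 65828516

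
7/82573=7/82573 = 0.00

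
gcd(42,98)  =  14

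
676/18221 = 676/18221 = 0.04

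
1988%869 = 250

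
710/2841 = 710/2841 =0.25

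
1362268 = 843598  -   - 518670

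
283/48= 5  +  43/48 = 5.90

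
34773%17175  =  423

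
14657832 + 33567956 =48225788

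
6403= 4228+2175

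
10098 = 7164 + 2934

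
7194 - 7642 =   -  448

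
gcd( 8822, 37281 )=1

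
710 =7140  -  6430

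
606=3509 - 2903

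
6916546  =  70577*98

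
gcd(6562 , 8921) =1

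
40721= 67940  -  27219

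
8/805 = 8/805 = 0.01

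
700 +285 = 985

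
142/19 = 142/19 = 7.47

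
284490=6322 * 45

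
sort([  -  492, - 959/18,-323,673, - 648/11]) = [ - 492,  -  323,-648/11,-959/18,673 ] 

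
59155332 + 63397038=122552370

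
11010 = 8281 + 2729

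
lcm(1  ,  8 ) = 8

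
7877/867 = 7877/867 = 9.09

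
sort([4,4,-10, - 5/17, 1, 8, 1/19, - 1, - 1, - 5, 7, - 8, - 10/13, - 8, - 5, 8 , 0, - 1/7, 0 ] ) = [ - 10, - 8, -8, - 5, - 5, - 1, - 1, - 10/13, - 5/17, - 1/7,0, 0,  1/19,1,4, 4,7,8, 8] 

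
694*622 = 431668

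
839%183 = 107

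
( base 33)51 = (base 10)166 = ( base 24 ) 6M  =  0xA6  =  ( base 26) 6a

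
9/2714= 9/2714 = 0.00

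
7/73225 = 7/73225  =  0.00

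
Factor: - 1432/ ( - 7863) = 2^3 * 3^( -1 )*179^1*2621^( - 1 ) 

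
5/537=5/537 = 0.01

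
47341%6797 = 6559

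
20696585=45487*455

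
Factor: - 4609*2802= - 2^1*3^1*11^1*419^1*467^1=- 12914418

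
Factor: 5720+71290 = 2^1*3^1*5^1 * 17^1*151^1 = 77010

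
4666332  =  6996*667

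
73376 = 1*73376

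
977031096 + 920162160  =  1897193256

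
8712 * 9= 78408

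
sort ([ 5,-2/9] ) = [  -  2/9,5 ] 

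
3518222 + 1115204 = 4633426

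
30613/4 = 7653 + 1/4 = 7653.25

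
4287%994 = 311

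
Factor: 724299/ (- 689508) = - 2^(-2) * 3^( - 1 )*19^1*97^1*107^( - 1)*131^1*179^( - 1) = - 241433/229836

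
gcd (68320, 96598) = 2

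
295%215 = 80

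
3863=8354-4491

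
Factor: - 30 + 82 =52  =  2^2 * 13^1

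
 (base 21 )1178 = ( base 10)9857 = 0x2681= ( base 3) 111112002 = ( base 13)4643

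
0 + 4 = 4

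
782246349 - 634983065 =147263284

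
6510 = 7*930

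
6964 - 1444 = 5520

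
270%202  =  68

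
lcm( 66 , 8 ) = 264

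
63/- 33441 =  - 1+11126/11147 = -0.00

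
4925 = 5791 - 866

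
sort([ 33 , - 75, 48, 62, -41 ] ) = [ - 75, - 41, 33 , 48,  62] 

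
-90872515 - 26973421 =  - 117845936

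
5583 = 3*1861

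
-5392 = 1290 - 6682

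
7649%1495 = 174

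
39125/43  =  39125/43  =  909.88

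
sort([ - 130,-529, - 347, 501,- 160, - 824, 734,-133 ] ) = [-824, - 529,-347, -160,-133, - 130, 501,  734 ] 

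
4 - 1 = 3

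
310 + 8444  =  8754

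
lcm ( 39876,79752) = 79752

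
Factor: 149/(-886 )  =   - 2^ ( -1 )*149^1*443^( - 1 )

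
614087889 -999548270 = -385460381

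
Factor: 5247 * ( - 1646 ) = -2^1  *3^2*11^1*53^1*823^1= -8636562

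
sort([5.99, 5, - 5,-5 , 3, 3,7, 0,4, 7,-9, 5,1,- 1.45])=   [ - 9, - 5, - 5,  -  1.45 , 0,1, 3, 3, 4,5, 5, 5.99 , 7, 7 ]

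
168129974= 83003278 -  -85126696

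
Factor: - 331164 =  - 2^2*3^2*9199^1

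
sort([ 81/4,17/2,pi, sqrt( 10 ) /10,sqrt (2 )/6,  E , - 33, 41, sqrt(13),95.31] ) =[ - 33, sqrt(2)/6, sqrt(10)/10, E, pi, sqrt(13), 17/2, 81/4, 41, 95.31]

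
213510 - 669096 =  - 455586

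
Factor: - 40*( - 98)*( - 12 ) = - 2^6*3^1*5^1*7^2 =- 47040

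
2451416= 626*3916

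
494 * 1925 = 950950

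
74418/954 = 12403/159 = 78.01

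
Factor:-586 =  - 2^1*293^1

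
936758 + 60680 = 997438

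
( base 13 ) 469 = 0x2fb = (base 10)763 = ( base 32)nr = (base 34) MF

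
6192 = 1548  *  4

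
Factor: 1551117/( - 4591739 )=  -3^1 * 67^1* 7717^1 * 4591739^(-1)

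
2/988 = 1/494 =0.00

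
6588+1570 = 8158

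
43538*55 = 2394590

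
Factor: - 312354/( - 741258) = 3^( - 1) * 53^ ( - 1 ) * 67^1 = 67/159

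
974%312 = 38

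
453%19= 16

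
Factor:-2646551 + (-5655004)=-3^3*5^1*61493^1 =-8301555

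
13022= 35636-22614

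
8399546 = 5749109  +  2650437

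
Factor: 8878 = 2^1*23^1*193^1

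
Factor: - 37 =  - 37^1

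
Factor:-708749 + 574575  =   -134174 = -2^1*73^1*919^1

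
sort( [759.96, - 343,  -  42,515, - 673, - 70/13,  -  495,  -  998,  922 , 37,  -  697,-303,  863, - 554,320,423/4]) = [ - 998, - 697,-673, - 554, - 495, - 343,-303,-42,-70/13,37,423/4,320,515,759.96,863,922]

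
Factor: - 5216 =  - 2^5*163^1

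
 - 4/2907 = - 1 + 2903/2907 = - 0.00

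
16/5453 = 16/5453= 0.00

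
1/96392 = 1/96392=0.00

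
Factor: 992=2^5*31^1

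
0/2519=0 = 0.00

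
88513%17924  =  16817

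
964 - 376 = 588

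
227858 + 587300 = 815158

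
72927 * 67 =4886109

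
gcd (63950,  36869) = 1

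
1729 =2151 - 422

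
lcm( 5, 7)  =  35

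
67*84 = 5628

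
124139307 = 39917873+84221434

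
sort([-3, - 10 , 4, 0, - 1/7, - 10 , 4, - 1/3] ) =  [ - 10, - 10, - 3, - 1/3,- 1/7, 0,  4 , 4]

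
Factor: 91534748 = 2^2*22883687^1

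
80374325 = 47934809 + 32439516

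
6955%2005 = 940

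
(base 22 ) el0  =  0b1110001000110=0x1c46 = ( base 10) 7238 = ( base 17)180D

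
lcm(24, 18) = 72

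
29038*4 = 116152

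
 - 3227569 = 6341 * ( - 509)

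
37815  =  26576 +11239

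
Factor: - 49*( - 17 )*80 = 66640 = 2^4*5^1*7^2* 17^1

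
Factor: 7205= 5^1*11^1*131^1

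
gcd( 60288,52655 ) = 1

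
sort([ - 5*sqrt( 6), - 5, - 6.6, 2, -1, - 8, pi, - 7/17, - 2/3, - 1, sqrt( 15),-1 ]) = [ - 5 * sqrt(  6), - 8,-6.6, - 5, - 1, - 1, - 1 ,-2/3,- 7/17, 2, pi,sqrt( 15 )]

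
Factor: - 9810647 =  - 7^1*11^1*103^1*1237^1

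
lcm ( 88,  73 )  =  6424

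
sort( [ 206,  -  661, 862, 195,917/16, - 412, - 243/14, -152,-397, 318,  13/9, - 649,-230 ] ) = [-661, - 649 ,-412,  -  397 , - 230,- 152,  -  243/14,13/9,917/16, 195, 206, 318,862]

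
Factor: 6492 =2^2*3^1 * 541^1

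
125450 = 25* 5018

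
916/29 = 916/29 = 31.59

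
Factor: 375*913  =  342375 = 3^1*5^3*11^1* 83^1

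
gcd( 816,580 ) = 4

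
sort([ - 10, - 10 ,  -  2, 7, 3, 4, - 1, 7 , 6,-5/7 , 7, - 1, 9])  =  [ - 10,-10,-2, - 1,-1,-5/7, 3, 4,6,7,7, 7,9 ] 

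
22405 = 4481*5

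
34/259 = 34/259 = 0.13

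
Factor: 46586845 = 5^1*23^1*43^1 * 9421^1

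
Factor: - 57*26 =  - 2^1*3^1*13^1*19^1 = - 1482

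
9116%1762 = 306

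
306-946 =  - 640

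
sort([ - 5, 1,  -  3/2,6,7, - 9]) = [-9, -5, - 3/2,1,6,7]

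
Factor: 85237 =85237^1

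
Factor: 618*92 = 56856 = 2^3*3^1*23^1*103^1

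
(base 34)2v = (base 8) 143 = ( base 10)99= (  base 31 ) 36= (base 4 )1203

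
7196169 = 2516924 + 4679245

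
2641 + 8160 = 10801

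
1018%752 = 266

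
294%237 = 57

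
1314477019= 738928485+575548534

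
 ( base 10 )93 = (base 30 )33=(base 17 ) 58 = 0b1011101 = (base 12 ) 79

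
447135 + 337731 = 784866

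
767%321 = 125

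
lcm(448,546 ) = 17472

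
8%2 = 0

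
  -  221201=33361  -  254562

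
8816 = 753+8063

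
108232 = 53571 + 54661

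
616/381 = 1+ 235/381 = 1.62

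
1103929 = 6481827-5377898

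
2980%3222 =2980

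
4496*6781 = 30487376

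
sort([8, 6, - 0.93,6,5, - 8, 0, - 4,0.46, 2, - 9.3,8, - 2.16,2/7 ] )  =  [ - 9.3, - 8,-4  ,  -  2.16, - 0.93, 0,2/7, 0.46 , 2,5,6,6,8, 8 ] 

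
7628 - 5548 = 2080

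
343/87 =3 + 82/87= 3.94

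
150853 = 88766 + 62087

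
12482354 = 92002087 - 79519733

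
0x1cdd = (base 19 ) 118H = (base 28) 9BP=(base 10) 7389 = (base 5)214024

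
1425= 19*75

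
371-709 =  -338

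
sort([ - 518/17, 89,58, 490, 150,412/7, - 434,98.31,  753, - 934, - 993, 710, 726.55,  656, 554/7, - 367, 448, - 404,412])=[ - 993, - 934, - 434  , - 404, - 367, - 518/17  ,  58, 412/7,554/7,89, 98.31, 150, 412, 448, 490,656, 710,  726.55, 753]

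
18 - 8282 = -8264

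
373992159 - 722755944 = -348763785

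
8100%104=92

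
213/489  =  71/163 = 0.44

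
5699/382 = 14+351/382=14.92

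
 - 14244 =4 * (- 3561) 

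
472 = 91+381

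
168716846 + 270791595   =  439508441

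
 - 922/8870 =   -  1 + 3974/4435 = -  0.10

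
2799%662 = 151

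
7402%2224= 730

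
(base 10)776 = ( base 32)O8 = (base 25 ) 161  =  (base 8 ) 1410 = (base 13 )479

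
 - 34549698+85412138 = 50862440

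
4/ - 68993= - 4/68993 = -  0.00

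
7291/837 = 8 + 595/837 = 8.71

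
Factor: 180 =2^2*3^2*5^1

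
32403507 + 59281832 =91685339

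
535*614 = 328490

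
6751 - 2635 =4116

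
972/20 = 48 +3/5 =48.60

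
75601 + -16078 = 59523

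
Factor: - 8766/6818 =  - 3^2*7^ (  -  1) =- 9/7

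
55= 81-26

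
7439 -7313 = 126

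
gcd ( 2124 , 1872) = 36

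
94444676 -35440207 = 59004469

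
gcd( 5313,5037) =69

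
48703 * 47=2289041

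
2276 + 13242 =15518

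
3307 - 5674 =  - 2367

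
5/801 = 5/801 = 0.01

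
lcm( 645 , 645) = 645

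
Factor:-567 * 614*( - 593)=206445834  =  2^1*3^4*7^1*307^1*593^1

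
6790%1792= 1414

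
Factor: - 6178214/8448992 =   -  3089107/4224496  =  - 2^ (  -  4 )*7^2 * 23^1*2741^1*264031^( - 1) 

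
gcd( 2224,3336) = 1112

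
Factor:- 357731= - 11^1*17^1*1913^1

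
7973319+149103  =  8122422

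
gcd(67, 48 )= 1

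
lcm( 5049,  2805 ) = 25245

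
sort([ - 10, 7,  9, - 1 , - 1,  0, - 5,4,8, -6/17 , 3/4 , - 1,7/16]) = [ - 10, - 5 ,  -  1,-1, - 1,-6/17,0,7/16,3/4,4,7,8  ,  9] 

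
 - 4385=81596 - 85981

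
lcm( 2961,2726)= 171738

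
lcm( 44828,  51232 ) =358624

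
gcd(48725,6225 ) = 25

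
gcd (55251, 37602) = 9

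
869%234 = 167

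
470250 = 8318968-7848718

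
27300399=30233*903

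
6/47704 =3/23852=   0.00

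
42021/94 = 447 + 3/94 = 447.03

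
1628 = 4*407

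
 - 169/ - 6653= 169/6653  =  0.03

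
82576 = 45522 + 37054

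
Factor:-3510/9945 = -2^1*3^1 * 17^(- 1) =- 6/17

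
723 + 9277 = 10000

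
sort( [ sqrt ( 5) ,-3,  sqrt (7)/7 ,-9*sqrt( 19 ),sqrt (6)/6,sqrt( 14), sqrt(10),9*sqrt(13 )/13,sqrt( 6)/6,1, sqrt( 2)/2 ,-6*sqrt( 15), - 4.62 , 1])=[ - 9*sqrt(19), - 6*sqrt ( 15) ,-4.62, - 3 , sqrt( 7)/7,  sqrt( 6)/6, sqrt(6 )/6,  sqrt(2)/2, 1, 1, sqrt(5), 9*sqrt(13) /13,sqrt( 10), sqrt( 14 ) ]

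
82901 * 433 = 35896133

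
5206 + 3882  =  9088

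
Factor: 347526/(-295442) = - 3^2*7^(  -  1 )*43^1*47^( - 1) = - 387/329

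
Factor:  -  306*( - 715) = 2^1*3^2*5^1*11^1 * 13^1*17^1 = 218790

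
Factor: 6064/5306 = 2^3*7^( - 1) = 8/7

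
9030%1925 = 1330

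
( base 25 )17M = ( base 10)822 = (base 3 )1010110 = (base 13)4b3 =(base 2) 1100110110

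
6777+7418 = 14195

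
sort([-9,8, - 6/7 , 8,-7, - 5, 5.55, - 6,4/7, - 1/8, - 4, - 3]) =[-9,-7, - 6,-5,-4,-3, - 6/7, - 1/8,4/7, 5.55, 8, 8 ]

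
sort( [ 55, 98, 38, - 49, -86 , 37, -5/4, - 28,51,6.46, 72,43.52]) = [-86, - 49,  -  28, - 5/4, 6.46, 37, 38 , 43.52,51,55, 72,98 ]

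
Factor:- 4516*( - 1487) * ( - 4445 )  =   - 2^2*5^1*7^1*127^1*1129^1*1487^1  =  - 29849472940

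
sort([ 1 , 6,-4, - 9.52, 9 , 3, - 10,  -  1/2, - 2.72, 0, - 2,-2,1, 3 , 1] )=[ -10, - 9.52,-4  , - 2.72,  -  2,-2,-1/2,0,1,1,1, 3, 3, 6,9 ]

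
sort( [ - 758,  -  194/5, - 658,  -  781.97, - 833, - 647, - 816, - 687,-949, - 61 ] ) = [ - 949,  -  833, - 816,-781.97, - 758, - 687, - 658, - 647 , - 61 , - 194/5 ] 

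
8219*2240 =18410560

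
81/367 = 81/367 = 0.22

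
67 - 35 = 32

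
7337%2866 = 1605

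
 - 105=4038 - 4143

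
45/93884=45/93884 = 0.00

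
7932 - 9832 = -1900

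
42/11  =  42/11 = 3.82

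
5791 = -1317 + 7108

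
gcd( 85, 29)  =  1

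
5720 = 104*55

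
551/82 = 6 + 59/82  =  6.72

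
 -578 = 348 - 926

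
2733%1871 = 862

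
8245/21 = 8245/21=392.62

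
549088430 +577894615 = 1126983045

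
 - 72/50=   -  2 + 14/25 = -1.44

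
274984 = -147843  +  422827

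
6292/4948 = 1 + 336/1237 = 1.27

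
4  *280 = 1120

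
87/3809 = 87/3809  =  0.02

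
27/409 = 27/409 = 0.07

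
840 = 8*105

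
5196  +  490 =5686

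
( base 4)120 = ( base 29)o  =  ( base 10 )24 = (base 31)O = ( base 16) 18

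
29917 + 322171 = 352088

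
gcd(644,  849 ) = 1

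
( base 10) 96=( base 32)30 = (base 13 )75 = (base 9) 116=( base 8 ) 140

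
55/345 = 11/69 =0.16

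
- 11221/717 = -16 + 251/717 = -  15.65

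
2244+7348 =9592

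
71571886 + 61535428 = 133107314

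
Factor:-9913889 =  - 9913889^1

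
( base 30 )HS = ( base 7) 1366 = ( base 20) 16I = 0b1000011010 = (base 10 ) 538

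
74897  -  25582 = 49315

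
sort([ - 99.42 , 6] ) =[ - 99.42,6] 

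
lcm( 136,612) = 1224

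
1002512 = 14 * 71608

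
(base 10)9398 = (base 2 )10010010110110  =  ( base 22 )j94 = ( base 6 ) 111302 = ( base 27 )CO2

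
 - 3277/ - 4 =3277/4 =819.25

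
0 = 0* 869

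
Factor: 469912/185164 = 2^1*7^ ( - 1)*17^( - 1)*151^1 = 302/119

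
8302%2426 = 1024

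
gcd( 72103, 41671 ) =1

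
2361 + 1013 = 3374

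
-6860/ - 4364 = 1715/1091  =  1.57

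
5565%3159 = 2406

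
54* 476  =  25704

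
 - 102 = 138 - 240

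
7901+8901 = 16802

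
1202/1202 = 1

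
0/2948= 0 = 0.00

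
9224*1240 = 11437760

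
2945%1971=974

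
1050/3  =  350  =  350.00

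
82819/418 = 7529/38  =  198.13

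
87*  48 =4176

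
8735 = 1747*5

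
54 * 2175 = 117450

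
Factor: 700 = 2^2*5^2 * 7^1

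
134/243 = 134/243=0.55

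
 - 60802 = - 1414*43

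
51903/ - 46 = - 51903/46 =- 1128.33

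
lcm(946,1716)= 73788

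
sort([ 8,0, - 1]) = [  -  1,  0,8]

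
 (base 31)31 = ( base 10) 94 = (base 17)59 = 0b1011110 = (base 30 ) 34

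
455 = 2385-1930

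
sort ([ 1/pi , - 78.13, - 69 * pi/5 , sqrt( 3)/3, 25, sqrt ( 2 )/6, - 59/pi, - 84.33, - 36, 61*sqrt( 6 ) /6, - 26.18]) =[ - 84.33, - 78.13, - 69*pi/5, - 36,- 26.18, - 59/pi,sqrt ( 2 ) /6, 1/pi, sqrt (3 ) /3, 61*sqrt(6 )/6, 25]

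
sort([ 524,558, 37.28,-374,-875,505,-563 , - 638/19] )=[ - 875, - 563,-374,  -  638/19,37.28,505, 524, 558] 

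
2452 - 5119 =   -  2667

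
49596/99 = 16532/33   =  500.97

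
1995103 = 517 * 3859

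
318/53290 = 159/26645 = 0.01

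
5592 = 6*932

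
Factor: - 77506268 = -2^2*7^1*37^1*79^1*  947^1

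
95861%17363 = 9046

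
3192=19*168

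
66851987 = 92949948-26097961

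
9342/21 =444+6/7 = 444.86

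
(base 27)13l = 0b1100111111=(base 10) 831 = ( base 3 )1010210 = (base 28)11j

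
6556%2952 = 652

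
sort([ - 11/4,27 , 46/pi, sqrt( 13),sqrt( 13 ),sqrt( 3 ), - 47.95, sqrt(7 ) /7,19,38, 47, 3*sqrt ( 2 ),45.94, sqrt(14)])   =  [ - 47.95, - 11/4,sqrt( 7 )/7,  sqrt( 3 ), sqrt( 13 ),sqrt( 13),sqrt( 14) , 3*sqrt( 2), 46/pi,19,  27,38 , 45.94,47]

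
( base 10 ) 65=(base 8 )101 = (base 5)230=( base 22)2l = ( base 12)55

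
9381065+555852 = 9936917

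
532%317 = 215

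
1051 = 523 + 528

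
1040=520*2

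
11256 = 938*12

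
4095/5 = 819 = 819.00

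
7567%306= 223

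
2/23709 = 2/23709 = 0.00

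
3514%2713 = 801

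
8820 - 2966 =5854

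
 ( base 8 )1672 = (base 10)954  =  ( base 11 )798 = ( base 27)189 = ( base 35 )R9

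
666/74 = 9 = 9.00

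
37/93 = 37/93 =0.40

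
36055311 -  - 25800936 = 61856247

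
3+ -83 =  - 80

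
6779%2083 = 530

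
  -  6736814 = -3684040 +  - 3052774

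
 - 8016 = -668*12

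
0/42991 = 0 = 0.00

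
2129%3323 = 2129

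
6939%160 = 59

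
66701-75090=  - 8389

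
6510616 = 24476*266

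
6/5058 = 1/843=0.00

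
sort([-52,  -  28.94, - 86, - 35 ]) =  [-86,-52 , - 35, - 28.94] 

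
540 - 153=387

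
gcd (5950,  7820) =170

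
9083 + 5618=14701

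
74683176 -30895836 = 43787340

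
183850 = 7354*25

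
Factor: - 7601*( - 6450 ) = 2^1*3^1*5^2*11^1 * 43^1*691^1 =49026450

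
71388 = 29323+42065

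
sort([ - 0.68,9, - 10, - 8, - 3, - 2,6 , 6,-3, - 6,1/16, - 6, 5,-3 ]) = [- 10, - 8,- 6, - 6, - 3,-3, - 3 , - 2,-0.68, 1/16, 5, 6,6, 9]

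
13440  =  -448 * ( -30 ) 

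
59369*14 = 831166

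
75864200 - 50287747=25576453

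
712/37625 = 712/37625 = 0.02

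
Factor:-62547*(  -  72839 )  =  4555860933= 3^1*13^2*431^1*20849^1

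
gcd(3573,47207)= 1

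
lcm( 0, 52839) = 0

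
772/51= 15 + 7/51= 15.14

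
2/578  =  1/289 = 0.00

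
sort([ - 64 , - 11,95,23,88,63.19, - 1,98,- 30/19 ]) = [ - 64 , - 11, - 30/19, -1,23,63.19,88, 95,  98]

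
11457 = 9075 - -2382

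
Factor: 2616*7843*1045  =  21440565960 = 2^3*3^1*5^1*11^2*19^1 * 23^1*31^1*109^1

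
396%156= 84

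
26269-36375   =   - 10106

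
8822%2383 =1673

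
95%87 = 8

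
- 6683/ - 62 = 107+49/62 = 107.79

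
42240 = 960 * 44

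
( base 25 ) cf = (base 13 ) 1b3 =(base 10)315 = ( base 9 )380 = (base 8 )473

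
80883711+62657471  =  143541182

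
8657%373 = 78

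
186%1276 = 186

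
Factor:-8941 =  - 8941^1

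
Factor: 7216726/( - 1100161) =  - 2^1*11^1*223^1*1471^1 * 1100161^( - 1) 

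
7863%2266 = 1065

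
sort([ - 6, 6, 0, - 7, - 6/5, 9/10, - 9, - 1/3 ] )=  [-9, - 7, - 6, - 6/5, - 1/3, 0, 9/10, 6]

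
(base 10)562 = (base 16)232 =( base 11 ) 471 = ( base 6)2334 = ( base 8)1062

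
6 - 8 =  - 2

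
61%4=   1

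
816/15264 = 17/318 = 0.05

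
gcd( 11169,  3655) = 17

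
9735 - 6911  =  2824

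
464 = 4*116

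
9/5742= 1/638 = 0.00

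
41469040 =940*44116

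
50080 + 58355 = 108435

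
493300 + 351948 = 845248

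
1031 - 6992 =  - 5961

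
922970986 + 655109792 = 1578080778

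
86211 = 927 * 93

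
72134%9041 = 8847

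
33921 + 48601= 82522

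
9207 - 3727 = 5480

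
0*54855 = 0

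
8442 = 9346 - 904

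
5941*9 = 53469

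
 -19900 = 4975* ( - 4)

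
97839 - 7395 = 90444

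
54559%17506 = 2041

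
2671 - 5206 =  - 2535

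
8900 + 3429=12329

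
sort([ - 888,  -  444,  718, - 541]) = [ - 888, - 541, - 444,718 ]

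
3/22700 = 3/22700 = 0.00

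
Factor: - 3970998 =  - 2^1 * 3^3 * 151^1 *487^1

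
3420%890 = 750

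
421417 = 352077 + 69340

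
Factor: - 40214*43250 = - 1739255500 =- 2^2* 5^3*173^1 * 20107^1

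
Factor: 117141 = 3^1*39047^1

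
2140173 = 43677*49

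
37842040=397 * 95320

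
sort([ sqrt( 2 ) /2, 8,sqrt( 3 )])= [ sqrt( 2 )/2, sqrt( 3 ), 8]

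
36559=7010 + 29549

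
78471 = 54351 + 24120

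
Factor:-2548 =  - 2^2 * 7^2 * 13^1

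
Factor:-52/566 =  - 26/283= - 2^1*13^1*283^( - 1 )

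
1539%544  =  451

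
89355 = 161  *555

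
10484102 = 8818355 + 1665747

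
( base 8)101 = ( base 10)65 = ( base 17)3e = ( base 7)122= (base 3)2102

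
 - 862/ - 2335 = 862/2335= 0.37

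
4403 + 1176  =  5579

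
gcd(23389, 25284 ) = 1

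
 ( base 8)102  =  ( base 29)28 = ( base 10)66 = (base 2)1000010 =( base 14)4a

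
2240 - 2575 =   -  335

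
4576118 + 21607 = 4597725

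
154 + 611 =765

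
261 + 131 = 392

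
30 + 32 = 62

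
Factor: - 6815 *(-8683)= 59174645 =5^1*19^1*29^1*47^1*457^1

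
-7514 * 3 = -22542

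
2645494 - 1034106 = 1611388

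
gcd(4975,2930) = 5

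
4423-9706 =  - 5283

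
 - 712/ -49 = 712/49 = 14.53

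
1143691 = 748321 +395370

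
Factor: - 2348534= - 2^1*1174267^1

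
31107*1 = 31107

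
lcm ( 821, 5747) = 5747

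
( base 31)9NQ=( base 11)7065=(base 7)36241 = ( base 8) 22254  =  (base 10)9388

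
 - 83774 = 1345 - 85119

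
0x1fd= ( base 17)1CG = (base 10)509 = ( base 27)IN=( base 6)2205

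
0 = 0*3092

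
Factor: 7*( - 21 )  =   - 3^1*7^2 = - 147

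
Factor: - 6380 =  - 2^2*5^1*11^1*29^1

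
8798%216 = 158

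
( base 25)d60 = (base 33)7JP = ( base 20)10DF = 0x2053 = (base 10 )8275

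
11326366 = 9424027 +1902339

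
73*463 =33799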